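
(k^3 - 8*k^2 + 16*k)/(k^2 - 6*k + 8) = k*(k - 4)/(k - 2)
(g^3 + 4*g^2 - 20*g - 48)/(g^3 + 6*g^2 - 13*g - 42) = (g^2 + 2*g - 24)/(g^2 + 4*g - 21)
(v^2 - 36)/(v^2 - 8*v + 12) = (v + 6)/(v - 2)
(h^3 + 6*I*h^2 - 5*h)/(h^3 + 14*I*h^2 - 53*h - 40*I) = h/(h + 8*I)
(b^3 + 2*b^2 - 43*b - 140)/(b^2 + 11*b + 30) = (b^2 - 3*b - 28)/(b + 6)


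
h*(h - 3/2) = h^2 - 3*h/2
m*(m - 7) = m^2 - 7*m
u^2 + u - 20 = (u - 4)*(u + 5)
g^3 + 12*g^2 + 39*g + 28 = (g + 1)*(g + 4)*(g + 7)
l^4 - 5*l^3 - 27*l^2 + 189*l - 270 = (l - 5)*(l - 3)^2*(l + 6)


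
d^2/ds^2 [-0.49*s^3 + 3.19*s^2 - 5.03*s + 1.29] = 6.38 - 2.94*s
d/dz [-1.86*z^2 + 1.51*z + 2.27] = 1.51 - 3.72*z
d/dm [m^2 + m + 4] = 2*m + 1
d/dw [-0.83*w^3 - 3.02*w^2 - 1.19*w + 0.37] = -2.49*w^2 - 6.04*w - 1.19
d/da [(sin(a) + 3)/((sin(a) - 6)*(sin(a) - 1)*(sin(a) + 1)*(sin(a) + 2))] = (-3*sin(a)^3 - 4*sin(a)^2 + 49*sin(a) + 78)*sin(a)/((sin(a) - 6)^2*(sin(a) + 2)^2*cos(a)^3)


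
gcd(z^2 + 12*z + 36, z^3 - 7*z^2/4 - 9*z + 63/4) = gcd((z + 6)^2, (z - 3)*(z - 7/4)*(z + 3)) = 1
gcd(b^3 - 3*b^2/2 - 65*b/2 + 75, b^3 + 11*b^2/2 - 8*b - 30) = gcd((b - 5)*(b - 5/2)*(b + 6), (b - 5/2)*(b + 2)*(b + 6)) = b^2 + 7*b/2 - 15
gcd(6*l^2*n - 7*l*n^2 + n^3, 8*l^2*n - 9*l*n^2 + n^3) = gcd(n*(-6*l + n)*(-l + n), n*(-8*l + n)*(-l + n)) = l*n - n^2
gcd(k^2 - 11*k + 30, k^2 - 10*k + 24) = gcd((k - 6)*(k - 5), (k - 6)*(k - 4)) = k - 6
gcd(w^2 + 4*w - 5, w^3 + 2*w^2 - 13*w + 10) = w^2 + 4*w - 5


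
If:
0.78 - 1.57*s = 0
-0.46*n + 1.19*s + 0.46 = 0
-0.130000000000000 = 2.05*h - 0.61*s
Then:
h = 0.08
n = 2.29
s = 0.50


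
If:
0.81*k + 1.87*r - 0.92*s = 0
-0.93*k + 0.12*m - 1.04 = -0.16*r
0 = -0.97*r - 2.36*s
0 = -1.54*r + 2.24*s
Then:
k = 0.00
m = 8.67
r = 0.00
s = 0.00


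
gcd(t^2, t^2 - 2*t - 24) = 1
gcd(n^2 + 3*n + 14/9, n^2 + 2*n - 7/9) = n + 7/3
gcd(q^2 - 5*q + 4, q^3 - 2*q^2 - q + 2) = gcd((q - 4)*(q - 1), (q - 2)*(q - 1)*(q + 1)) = q - 1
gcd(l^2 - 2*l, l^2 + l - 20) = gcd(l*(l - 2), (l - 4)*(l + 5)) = 1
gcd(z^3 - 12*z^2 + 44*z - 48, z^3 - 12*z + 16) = z - 2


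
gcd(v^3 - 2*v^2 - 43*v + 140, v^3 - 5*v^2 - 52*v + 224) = v^2 + 3*v - 28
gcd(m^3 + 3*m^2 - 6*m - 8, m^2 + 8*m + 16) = m + 4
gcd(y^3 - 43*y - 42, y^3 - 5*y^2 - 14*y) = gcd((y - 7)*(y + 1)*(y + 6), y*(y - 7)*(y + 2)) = y - 7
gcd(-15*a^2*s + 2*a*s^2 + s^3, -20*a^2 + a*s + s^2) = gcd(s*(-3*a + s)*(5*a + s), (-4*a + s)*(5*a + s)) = 5*a + s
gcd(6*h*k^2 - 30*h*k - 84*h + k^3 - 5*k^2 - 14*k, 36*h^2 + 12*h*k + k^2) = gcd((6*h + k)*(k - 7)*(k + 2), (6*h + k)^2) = 6*h + k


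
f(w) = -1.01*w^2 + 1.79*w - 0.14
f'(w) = 1.79 - 2.02*w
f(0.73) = 0.63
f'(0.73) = 0.32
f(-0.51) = -1.32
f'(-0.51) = 2.82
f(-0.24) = -0.63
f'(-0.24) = 2.27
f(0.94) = 0.65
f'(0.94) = -0.11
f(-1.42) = -4.72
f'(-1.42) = 4.66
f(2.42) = -1.72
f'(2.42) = -3.10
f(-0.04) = -0.21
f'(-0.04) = 1.87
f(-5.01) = -34.46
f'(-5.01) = 11.91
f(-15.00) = -254.24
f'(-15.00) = 32.09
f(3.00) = -3.86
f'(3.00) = -4.27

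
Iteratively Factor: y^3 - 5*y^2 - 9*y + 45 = (y - 5)*(y^2 - 9) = (y - 5)*(y + 3)*(y - 3)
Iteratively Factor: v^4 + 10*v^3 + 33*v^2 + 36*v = (v + 3)*(v^3 + 7*v^2 + 12*v) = (v + 3)*(v + 4)*(v^2 + 3*v) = v*(v + 3)*(v + 4)*(v + 3)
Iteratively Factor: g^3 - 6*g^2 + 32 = (g - 4)*(g^2 - 2*g - 8) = (g - 4)^2*(g + 2)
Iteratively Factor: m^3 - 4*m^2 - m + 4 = (m - 1)*(m^2 - 3*m - 4) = (m - 1)*(m + 1)*(m - 4)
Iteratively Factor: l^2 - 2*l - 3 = (l + 1)*(l - 3)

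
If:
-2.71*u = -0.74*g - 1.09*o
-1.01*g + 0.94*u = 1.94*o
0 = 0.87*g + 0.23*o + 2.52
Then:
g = -3.32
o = 1.60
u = -0.26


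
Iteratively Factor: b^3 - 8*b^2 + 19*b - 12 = (b - 4)*(b^2 - 4*b + 3) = (b - 4)*(b - 3)*(b - 1)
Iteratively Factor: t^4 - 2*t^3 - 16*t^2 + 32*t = (t + 4)*(t^3 - 6*t^2 + 8*t) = (t - 4)*(t + 4)*(t^2 - 2*t) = (t - 4)*(t - 2)*(t + 4)*(t)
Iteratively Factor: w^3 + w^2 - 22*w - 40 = (w - 5)*(w^2 + 6*w + 8) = (w - 5)*(w + 2)*(w + 4)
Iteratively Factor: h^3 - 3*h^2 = (h)*(h^2 - 3*h) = h^2*(h - 3)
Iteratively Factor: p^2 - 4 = (p + 2)*(p - 2)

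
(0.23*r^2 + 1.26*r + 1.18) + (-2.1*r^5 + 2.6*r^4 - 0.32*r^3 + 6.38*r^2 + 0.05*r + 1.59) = -2.1*r^5 + 2.6*r^4 - 0.32*r^3 + 6.61*r^2 + 1.31*r + 2.77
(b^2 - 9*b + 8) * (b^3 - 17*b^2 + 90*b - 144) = b^5 - 26*b^4 + 251*b^3 - 1090*b^2 + 2016*b - 1152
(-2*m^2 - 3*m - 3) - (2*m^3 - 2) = -2*m^3 - 2*m^2 - 3*m - 1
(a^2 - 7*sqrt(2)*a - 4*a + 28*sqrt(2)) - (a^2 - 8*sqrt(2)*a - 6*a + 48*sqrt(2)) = sqrt(2)*a + 2*a - 20*sqrt(2)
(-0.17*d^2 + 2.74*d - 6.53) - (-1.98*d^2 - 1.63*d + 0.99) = 1.81*d^2 + 4.37*d - 7.52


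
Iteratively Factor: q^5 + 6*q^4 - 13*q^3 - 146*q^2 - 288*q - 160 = (q - 5)*(q^4 + 11*q^3 + 42*q^2 + 64*q + 32) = (q - 5)*(q + 2)*(q^3 + 9*q^2 + 24*q + 16) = (q - 5)*(q + 2)*(q + 4)*(q^2 + 5*q + 4) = (q - 5)*(q + 1)*(q + 2)*(q + 4)*(q + 4)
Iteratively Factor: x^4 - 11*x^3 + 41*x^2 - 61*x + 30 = (x - 2)*(x^3 - 9*x^2 + 23*x - 15) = (x - 3)*(x - 2)*(x^2 - 6*x + 5) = (x - 3)*(x - 2)*(x - 1)*(x - 5)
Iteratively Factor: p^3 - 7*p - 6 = (p - 3)*(p^2 + 3*p + 2) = (p - 3)*(p + 2)*(p + 1)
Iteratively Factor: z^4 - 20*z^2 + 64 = (z + 2)*(z^3 - 2*z^2 - 16*z + 32) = (z - 2)*(z + 2)*(z^2 - 16) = (z - 4)*(z - 2)*(z + 2)*(z + 4)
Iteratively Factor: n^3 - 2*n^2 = (n)*(n^2 - 2*n) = n^2*(n - 2)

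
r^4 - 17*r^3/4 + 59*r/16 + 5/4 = (r - 4)*(r - 5/4)*(r + 1/2)^2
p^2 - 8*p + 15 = (p - 5)*(p - 3)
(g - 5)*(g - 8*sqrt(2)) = g^2 - 8*sqrt(2)*g - 5*g + 40*sqrt(2)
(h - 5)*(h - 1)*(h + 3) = h^3 - 3*h^2 - 13*h + 15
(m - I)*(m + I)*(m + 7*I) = m^3 + 7*I*m^2 + m + 7*I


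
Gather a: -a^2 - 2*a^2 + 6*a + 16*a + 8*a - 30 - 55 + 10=-3*a^2 + 30*a - 75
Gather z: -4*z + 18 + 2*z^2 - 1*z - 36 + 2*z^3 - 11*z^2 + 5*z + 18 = 2*z^3 - 9*z^2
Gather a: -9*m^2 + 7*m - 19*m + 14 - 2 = -9*m^2 - 12*m + 12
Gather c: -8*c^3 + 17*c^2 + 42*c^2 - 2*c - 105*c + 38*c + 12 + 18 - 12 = -8*c^3 + 59*c^2 - 69*c + 18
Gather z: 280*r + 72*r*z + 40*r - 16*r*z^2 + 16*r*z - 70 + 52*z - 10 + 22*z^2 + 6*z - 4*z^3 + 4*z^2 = 320*r - 4*z^3 + z^2*(26 - 16*r) + z*(88*r + 58) - 80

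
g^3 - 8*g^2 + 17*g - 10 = (g - 5)*(g - 2)*(g - 1)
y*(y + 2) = y^2 + 2*y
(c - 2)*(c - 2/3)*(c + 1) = c^3 - 5*c^2/3 - 4*c/3 + 4/3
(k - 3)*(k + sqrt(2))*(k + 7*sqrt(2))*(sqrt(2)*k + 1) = sqrt(2)*k^4 - 3*sqrt(2)*k^3 + 17*k^3 - 51*k^2 + 22*sqrt(2)*k^2 - 66*sqrt(2)*k + 14*k - 42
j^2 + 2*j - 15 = (j - 3)*(j + 5)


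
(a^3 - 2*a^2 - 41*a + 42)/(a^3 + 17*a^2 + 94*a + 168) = (a^2 - 8*a + 7)/(a^2 + 11*a + 28)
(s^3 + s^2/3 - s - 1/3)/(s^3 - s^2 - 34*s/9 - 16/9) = 3*(3*s^2 - 2*s - 1)/(9*s^2 - 18*s - 16)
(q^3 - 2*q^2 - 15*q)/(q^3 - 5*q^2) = (q + 3)/q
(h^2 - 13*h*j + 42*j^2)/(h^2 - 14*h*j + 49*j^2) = (h - 6*j)/(h - 7*j)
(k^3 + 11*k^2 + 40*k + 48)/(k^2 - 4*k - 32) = (k^2 + 7*k + 12)/(k - 8)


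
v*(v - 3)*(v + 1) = v^3 - 2*v^2 - 3*v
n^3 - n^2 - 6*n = n*(n - 3)*(n + 2)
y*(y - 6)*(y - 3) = y^3 - 9*y^2 + 18*y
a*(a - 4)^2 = a^3 - 8*a^2 + 16*a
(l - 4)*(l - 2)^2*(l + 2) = l^4 - 6*l^3 + 4*l^2 + 24*l - 32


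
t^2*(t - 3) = t^3 - 3*t^2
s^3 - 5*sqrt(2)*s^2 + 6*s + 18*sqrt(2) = (s - 3*sqrt(2))^2*(s + sqrt(2))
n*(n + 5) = n^2 + 5*n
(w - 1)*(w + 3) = w^2 + 2*w - 3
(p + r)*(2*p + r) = 2*p^2 + 3*p*r + r^2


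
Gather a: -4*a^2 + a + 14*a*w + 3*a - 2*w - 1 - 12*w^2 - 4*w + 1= -4*a^2 + a*(14*w + 4) - 12*w^2 - 6*w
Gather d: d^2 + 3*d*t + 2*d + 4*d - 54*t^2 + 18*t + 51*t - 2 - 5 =d^2 + d*(3*t + 6) - 54*t^2 + 69*t - 7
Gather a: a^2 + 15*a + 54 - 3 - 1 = a^2 + 15*a + 50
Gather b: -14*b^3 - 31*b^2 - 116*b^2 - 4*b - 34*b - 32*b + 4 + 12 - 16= -14*b^3 - 147*b^2 - 70*b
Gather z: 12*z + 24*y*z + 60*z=z*(24*y + 72)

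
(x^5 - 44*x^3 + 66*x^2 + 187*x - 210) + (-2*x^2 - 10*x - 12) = x^5 - 44*x^3 + 64*x^2 + 177*x - 222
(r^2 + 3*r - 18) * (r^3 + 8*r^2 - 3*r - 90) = r^5 + 11*r^4 + 3*r^3 - 243*r^2 - 216*r + 1620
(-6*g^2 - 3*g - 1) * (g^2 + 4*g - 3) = -6*g^4 - 27*g^3 + 5*g^2 + 5*g + 3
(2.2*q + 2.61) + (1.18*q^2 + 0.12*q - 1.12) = 1.18*q^2 + 2.32*q + 1.49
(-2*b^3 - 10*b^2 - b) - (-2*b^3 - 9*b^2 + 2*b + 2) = -b^2 - 3*b - 2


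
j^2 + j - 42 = (j - 6)*(j + 7)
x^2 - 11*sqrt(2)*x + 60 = (x - 6*sqrt(2))*(x - 5*sqrt(2))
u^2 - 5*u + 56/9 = (u - 8/3)*(u - 7/3)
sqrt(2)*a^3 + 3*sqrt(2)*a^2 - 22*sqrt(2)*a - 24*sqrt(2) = (a - 4)*(a + 6)*(sqrt(2)*a + sqrt(2))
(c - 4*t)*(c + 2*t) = c^2 - 2*c*t - 8*t^2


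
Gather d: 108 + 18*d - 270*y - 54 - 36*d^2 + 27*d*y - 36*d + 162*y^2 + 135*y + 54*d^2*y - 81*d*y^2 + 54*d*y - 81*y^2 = d^2*(54*y - 36) + d*(-81*y^2 + 81*y - 18) + 81*y^2 - 135*y + 54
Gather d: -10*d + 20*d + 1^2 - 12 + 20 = 10*d + 9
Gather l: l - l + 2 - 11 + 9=0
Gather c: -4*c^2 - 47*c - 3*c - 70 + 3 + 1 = -4*c^2 - 50*c - 66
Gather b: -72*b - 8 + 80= 72 - 72*b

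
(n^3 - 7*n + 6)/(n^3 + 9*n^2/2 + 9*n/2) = 2*(n^2 - 3*n + 2)/(n*(2*n + 3))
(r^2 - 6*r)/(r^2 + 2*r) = (r - 6)/(r + 2)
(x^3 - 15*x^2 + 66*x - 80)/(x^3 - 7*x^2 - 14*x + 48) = (x - 5)/(x + 3)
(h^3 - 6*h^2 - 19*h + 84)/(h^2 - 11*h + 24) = (h^2 - 3*h - 28)/(h - 8)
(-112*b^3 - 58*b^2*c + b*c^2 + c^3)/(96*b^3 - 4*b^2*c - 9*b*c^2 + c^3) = (-14*b^2 - 9*b*c - c^2)/(12*b^2 + b*c - c^2)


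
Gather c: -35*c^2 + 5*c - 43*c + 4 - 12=-35*c^2 - 38*c - 8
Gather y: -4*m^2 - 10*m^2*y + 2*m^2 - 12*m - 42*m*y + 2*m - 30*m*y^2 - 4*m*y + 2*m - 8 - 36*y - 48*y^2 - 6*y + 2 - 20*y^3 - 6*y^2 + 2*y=-2*m^2 - 8*m - 20*y^3 + y^2*(-30*m - 54) + y*(-10*m^2 - 46*m - 40) - 6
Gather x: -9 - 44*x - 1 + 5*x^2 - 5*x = 5*x^2 - 49*x - 10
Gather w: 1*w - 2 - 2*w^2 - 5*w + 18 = -2*w^2 - 4*w + 16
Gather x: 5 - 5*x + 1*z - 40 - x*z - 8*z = x*(-z - 5) - 7*z - 35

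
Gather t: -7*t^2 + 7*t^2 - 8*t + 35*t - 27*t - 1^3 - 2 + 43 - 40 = 0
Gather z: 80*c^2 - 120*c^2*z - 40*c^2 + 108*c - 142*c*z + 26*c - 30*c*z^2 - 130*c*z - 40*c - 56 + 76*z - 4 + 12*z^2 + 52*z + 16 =40*c^2 + 94*c + z^2*(12 - 30*c) + z*(-120*c^2 - 272*c + 128) - 44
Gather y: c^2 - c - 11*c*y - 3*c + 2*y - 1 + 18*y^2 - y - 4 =c^2 - 4*c + 18*y^2 + y*(1 - 11*c) - 5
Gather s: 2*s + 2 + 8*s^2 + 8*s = 8*s^2 + 10*s + 2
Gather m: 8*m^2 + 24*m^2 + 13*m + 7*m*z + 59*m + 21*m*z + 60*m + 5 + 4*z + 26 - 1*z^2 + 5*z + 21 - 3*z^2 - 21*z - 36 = 32*m^2 + m*(28*z + 132) - 4*z^2 - 12*z + 16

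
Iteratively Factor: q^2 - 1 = (q + 1)*(q - 1)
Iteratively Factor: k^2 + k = (k)*(k + 1)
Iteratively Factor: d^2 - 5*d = (d)*(d - 5)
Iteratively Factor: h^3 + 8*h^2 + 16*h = (h + 4)*(h^2 + 4*h) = h*(h + 4)*(h + 4)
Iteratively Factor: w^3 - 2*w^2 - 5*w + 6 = (w - 3)*(w^2 + w - 2) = (w - 3)*(w + 2)*(w - 1)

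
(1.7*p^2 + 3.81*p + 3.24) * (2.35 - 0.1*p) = -0.17*p^3 + 3.614*p^2 + 8.6295*p + 7.614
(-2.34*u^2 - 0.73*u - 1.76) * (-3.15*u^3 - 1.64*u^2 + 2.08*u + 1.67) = 7.371*u^5 + 6.1371*u^4 + 1.874*u^3 - 2.5398*u^2 - 4.8799*u - 2.9392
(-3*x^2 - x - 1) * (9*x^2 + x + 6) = -27*x^4 - 12*x^3 - 28*x^2 - 7*x - 6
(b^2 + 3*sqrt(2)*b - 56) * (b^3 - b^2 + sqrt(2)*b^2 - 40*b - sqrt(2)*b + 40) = b^5 - b^4 + 4*sqrt(2)*b^4 - 90*b^3 - 4*sqrt(2)*b^3 - 176*sqrt(2)*b^2 + 90*b^2 + 176*sqrt(2)*b + 2240*b - 2240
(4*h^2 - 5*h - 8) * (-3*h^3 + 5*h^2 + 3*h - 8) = -12*h^5 + 35*h^4 + 11*h^3 - 87*h^2 + 16*h + 64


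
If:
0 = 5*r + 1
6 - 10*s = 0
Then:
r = -1/5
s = 3/5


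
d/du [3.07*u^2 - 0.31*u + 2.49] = 6.14*u - 0.31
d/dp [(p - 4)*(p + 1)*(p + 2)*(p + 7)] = 4*p^3 + 18*p^2 - 34*p - 78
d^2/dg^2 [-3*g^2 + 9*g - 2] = -6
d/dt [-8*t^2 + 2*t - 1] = 2 - 16*t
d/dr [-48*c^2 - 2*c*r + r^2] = -2*c + 2*r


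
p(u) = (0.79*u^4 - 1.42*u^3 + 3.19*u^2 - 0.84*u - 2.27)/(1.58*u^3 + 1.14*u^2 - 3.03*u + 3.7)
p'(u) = (-4.74*u^2 - 2.28*u + 3.03)*(0.79*u^4 - 1.42*u^3 + 3.19*u^2 - 0.84*u - 2.27)/(1.58*u^3 + 1.14*u^2 - 3.03*u + 3.7)^2 + (3.16*u^3 - 4.26*u^2 + 6.38*u - 0.84)/(1.58*u^3 + 1.14*u^2 - 3.03*u + 3.7) = (1.2482*u^6 + 1.8012*u^5 - 13.8401*u^4 + 22.9516*u^3 - 13.7103*u^2 + 28.7816*u - 9.9861)/(2.4964*u^6 + 3.6024*u^5 - 8.2752*u^4 + 4.7836*u^3 + 17.6169*u^2 - 22.422*u + 13.69)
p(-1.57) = 3.34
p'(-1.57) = -9.81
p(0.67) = -0.63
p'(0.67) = 1.08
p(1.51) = 0.41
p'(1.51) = 0.74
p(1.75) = 0.56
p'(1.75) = 0.53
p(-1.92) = 12.57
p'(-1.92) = -70.04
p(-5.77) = -5.14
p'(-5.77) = 0.24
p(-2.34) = -18.38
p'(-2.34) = -75.88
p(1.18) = 0.09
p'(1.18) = 1.25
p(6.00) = 2.24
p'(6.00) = 0.44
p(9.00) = 3.60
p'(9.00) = 0.47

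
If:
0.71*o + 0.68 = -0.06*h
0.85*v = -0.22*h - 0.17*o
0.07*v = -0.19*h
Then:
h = -0.08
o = -0.95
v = 0.21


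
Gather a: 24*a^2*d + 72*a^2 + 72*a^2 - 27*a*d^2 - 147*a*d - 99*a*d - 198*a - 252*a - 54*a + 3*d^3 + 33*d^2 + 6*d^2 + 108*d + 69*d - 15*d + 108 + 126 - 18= a^2*(24*d + 144) + a*(-27*d^2 - 246*d - 504) + 3*d^3 + 39*d^2 + 162*d + 216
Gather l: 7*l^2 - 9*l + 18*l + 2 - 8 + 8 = 7*l^2 + 9*l + 2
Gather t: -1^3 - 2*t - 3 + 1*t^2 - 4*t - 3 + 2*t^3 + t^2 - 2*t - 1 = 2*t^3 + 2*t^2 - 8*t - 8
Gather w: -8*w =-8*w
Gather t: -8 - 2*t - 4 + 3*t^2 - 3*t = 3*t^2 - 5*t - 12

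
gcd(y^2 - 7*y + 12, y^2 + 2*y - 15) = y - 3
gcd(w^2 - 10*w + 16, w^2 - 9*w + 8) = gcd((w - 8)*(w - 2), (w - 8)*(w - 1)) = w - 8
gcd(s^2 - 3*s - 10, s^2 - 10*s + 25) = s - 5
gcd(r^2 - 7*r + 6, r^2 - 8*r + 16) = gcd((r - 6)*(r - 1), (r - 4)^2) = 1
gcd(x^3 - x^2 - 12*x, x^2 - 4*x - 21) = x + 3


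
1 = 1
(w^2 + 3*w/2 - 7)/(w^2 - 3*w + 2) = (w + 7/2)/(w - 1)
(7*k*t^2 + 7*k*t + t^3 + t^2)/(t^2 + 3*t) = (7*k*t + 7*k + t^2 + t)/(t + 3)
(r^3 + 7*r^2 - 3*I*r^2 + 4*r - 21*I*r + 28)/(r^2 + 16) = (r^2 + r*(7 + I) + 7*I)/(r + 4*I)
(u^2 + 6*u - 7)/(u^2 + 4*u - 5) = (u + 7)/(u + 5)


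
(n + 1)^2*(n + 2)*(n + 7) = n^4 + 11*n^3 + 33*n^2 + 37*n + 14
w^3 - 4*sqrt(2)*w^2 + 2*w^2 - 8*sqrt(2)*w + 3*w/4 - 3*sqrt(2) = (w + 1/2)*(w + 3/2)*(w - 4*sqrt(2))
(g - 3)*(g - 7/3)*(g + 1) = g^3 - 13*g^2/3 + 5*g/3 + 7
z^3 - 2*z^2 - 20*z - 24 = (z - 6)*(z + 2)^2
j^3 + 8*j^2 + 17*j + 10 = (j + 1)*(j + 2)*(j + 5)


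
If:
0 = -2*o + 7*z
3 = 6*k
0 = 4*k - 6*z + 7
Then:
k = 1/2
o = 21/4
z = 3/2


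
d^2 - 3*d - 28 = (d - 7)*(d + 4)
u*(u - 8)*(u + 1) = u^3 - 7*u^2 - 8*u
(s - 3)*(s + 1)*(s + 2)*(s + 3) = s^4 + 3*s^3 - 7*s^2 - 27*s - 18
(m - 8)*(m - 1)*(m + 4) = m^3 - 5*m^2 - 28*m + 32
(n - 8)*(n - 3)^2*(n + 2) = n^4 - 12*n^3 + 29*n^2 + 42*n - 144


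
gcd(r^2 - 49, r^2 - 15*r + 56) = r - 7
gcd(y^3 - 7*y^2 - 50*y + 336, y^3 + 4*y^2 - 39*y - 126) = y^2 + y - 42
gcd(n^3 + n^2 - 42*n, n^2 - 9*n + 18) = n - 6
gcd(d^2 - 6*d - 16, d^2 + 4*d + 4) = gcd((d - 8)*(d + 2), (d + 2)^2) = d + 2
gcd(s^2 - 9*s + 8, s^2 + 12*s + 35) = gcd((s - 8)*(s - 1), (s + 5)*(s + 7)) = 1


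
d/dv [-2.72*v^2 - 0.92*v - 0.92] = -5.44*v - 0.92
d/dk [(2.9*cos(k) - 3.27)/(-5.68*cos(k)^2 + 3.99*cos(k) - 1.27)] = (-16.472*cos(k)^2 + 37.1472*cos(k) - 9.3643)*sin(k)/(32.2624*cos(k)^4 - 45.3264*cos(k)^3 + 30.3473*cos(k)^2 - 10.1346*cos(k) + 1.6129)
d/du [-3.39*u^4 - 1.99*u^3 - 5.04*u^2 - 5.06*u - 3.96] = -13.56*u^3 - 5.97*u^2 - 10.08*u - 5.06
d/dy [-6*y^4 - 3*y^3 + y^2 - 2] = y*(-24*y^2 - 9*y + 2)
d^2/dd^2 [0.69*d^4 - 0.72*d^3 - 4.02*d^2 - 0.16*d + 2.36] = 8.28*d^2 - 4.32*d - 8.04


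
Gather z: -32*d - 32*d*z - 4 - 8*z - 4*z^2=-32*d - 4*z^2 + z*(-32*d - 8) - 4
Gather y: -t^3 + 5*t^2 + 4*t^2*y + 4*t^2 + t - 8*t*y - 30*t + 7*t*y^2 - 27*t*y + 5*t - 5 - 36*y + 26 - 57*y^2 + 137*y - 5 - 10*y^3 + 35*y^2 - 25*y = -t^3 + 9*t^2 - 24*t - 10*y^3 + y^2*(7*t - 22) + y*(4*t^2 - 35*t + 76) + 16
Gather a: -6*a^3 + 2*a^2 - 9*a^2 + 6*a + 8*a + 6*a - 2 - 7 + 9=-6*a^3 - 7*a^2 + 20*a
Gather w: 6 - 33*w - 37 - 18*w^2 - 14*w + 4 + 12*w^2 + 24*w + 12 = -6*w^2 - 23*w - 15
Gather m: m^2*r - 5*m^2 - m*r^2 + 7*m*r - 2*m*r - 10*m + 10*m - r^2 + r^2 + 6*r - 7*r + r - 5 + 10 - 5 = m^2*(r - 5) + m*(-r^2 + 5*r)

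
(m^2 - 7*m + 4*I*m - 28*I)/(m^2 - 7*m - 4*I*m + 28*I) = (m + 4*I)/(m - 4*I)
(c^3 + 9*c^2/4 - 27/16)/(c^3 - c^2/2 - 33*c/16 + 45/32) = 2*(2*c + 3)/(4*c - 5)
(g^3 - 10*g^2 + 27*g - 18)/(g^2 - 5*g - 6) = (g^2 - 4*g + 3)/(g + 1)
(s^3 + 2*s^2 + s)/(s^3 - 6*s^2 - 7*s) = (s + 1)/(s - 7)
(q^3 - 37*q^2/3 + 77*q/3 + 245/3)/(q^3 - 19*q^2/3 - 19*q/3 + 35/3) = (q - 7)/(q - 1)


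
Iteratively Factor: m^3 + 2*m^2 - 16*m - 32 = (m - 4)*(m^2 + 6*m + 8) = (m - 4)*(m + 2)*(m + 4)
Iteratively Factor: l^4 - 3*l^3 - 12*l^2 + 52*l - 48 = (l - 2)*(l^3 - l^2 - 14*l + 24) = (l - 3)*(l - 2)*(l^2 + 2*l - 8) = (l - 3)*(l - 2)*(l + 4)*(l - 2)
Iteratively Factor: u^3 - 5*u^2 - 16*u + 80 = (u + 4)*(u^2 - 9*u + 20) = (u - 4)*(u + 4)*(u - 5)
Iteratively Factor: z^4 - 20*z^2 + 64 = (z - 4)*(z^3 + 4*z^2 - 4*z - 16) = (z - 4)*(z - 2)*(z^2 + 6*z + 8) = (z - 4)*(z - 2)*(z + 4)*(z + 2)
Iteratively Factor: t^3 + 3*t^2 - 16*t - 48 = (t + 3)*(t^2 - 16) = (t - 4)*(t + 3)*(t + 4)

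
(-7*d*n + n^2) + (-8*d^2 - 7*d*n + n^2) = -8*d^2 - 14*d*n + 2*n^2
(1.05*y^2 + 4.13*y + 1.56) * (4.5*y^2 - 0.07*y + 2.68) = 4.725*y^4 + 18.5115*y^3 + 9.5449*y^2 + 10.9592*y + 4.1808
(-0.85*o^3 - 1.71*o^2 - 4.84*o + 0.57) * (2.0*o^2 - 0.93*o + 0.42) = -1.7*o^5 - 2.6295*o^4 - 8.4467*o^3 + 4.923*o^2 - 2.5629*o + 0.2394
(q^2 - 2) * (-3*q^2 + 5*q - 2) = -3*q^4 + 5*q^3 + 4*q^2 - 10*q + 4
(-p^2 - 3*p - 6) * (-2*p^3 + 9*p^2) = 2*p^5 - 3*p^4 - 15*p^3 - 54*p^2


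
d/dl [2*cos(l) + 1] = -2*sin(l)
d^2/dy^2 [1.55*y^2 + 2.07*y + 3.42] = 3.10000000000000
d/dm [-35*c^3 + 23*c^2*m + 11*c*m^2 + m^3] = 23*c^2 + 22*c*m + 3*m^2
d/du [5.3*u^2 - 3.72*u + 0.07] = 10.6*u - 3.72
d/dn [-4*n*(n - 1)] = 4 - 8*n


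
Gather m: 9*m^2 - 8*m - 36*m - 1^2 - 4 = 9*m^2 - 44*m - 5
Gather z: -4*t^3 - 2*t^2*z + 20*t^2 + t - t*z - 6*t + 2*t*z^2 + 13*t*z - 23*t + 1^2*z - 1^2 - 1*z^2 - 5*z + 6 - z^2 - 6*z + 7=-4*t^3 + 20*t^2 - 28*t + z^2*(2*t - 2) + z*(-2*t^2 + 12*t - 10) + 12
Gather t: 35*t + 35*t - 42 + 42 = 70*t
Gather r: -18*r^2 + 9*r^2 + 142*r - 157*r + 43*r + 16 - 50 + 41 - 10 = -9*r^2 + 28*r - 3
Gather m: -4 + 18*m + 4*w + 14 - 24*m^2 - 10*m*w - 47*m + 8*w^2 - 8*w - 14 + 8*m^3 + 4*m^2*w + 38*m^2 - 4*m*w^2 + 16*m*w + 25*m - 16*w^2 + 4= 8*m^3 + m^2*(4*w + 14) + m*(-4*w^2 + 6*w - 4) - 8*w^2 - 4*w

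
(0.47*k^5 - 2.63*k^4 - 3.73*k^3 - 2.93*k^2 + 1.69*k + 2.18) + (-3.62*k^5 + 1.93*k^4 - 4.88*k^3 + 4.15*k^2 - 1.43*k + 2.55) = -3.15*k^5 - 0.7*k^4 - 8.61*k^3 + 1.22*k^2 + 0.26*k + 4.73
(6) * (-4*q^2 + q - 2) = -24*q^2 + 6*q - 12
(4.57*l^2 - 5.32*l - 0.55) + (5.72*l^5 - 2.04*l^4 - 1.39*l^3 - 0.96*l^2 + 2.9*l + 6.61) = 5.72*l^5 - 2.04*l^4 - 1.39*l^3 + 3.61*l^2 - 2.42*l + 6.06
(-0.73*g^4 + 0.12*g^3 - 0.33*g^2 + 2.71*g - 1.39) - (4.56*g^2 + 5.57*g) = -0.73*g^4 + 0.12*g^3 - 4.89*g^2 - 2.86*g - 1.39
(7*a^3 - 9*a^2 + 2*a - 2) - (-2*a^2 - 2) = 7*a^3 - 7*a^2 + 2*a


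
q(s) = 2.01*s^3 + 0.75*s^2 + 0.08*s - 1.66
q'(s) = 6.03*s^2 + 1.5*s + 0.08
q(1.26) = 3.65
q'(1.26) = 11.54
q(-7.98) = -975.96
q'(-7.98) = 372.10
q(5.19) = 299.95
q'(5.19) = 170.29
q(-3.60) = -86.01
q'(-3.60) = 72.83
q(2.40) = 30.64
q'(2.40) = 38.41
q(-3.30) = -65.99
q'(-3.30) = 60.80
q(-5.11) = -250.68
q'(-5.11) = 149.87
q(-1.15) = -3.82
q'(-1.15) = 6.33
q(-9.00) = -1406.92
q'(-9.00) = 475.01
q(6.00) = 459.98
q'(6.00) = 226.16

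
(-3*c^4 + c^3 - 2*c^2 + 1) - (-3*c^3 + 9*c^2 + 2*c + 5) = -3*c^4 + 4*c^3 - 11*c^2 - 2*c - 4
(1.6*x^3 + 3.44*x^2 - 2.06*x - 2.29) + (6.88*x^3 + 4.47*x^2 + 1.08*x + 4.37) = 8.48*x^3 + 7.91*x^2 - 0.98*x + 2.08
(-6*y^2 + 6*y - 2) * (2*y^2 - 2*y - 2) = -12*y^4 + 24*y^3 - 4*y^2 - 8*y + 4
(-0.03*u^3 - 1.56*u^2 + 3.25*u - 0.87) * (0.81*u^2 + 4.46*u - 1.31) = -0.0243*u^5 - 1.3974*u^4 - 4.2858*u^3 + 15.8339*u^2 - 8.1377*u + 1.1397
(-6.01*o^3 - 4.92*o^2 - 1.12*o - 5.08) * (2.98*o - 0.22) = -17.9098*o^4 - 13.3394*o^3 - 2.2552*o^2 - 14.892*o + 1.1176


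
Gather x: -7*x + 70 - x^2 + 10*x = -x^2 + 3*x + 70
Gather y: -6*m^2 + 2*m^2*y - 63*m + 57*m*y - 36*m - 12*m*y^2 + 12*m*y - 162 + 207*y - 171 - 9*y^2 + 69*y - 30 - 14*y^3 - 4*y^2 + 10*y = -6*m^2 - 99*m - 14*y^3 + y^2*(-12*m - 13) + y*(2*m^2 + 69*m + 286) - 363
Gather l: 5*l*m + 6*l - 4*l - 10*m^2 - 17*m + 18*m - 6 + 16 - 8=l*(5*m + 2) - 10*m^2 + m + 2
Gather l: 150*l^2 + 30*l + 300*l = 150*l^2 + 330*l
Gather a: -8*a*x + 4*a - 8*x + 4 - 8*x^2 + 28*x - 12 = a*(4 - 8*x) - 8*x^2 + 20*x - 8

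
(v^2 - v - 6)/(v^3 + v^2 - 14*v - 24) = (v - 3)/(v^2 - v - 12)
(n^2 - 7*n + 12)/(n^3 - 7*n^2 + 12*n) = 1/n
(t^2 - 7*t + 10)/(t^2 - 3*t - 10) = (t - 2)/(t + 2)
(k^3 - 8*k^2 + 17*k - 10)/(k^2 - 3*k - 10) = (k^2 - 3*k + 2)/(k + 2)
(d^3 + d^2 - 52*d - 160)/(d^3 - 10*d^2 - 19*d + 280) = (d + 4)/(d - 7)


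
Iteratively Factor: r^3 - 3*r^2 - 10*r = (r - 5)*(r^2 + 2*r) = (r - 5)*(r + 2)*(r)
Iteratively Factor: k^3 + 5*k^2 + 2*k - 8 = (k + 4)*(k^2 + k - 2) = (k + 2)*(k + 4)*(k - 1)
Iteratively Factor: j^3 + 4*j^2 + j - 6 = (j - 1)*(j^2 + 5*j + 6) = (j - 1)*(j + 3)*(j + 2)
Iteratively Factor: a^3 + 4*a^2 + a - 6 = (a + 2)*(a^2 + 2*a - 3) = (a - 1)*(a + 2)*(a + 3)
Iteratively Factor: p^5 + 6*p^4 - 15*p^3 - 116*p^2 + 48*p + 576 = (p + 4)*(p^4 + 2*p^3 - 23*p^2 - 24*p + 144) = (p - 3)*(p + 4)*(p^3 + 5*p^2 - 8*p - 48) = (p - 3)*(p + 4)^2*(p^2 + p - 12) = (p - 3)*(p + 4)^3*(p - 3)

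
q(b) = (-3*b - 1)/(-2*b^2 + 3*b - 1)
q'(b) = (-3*b - 1)*(4*b - 3)/(-2*b^2 + 3*b - 1)^2 - 3/(-2*b^2 + 3*b - 1)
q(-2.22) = -0.32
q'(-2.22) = -0.05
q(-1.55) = -0.35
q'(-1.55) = -0.02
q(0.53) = -91.84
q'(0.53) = 2759.67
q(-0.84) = -0.31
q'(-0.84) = 0.21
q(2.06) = 2.17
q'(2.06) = -2.53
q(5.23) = 0.42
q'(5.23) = -0.11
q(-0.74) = -0.28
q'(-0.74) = 0.30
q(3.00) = 1.00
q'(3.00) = -0.60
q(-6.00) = -0.19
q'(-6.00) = -0.02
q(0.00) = 1.00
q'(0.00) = 6.00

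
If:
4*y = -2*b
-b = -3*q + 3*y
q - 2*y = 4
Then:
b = 24/5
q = -4/5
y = -12/5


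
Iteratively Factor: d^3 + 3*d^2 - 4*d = (d - 1)*(d^2 + 4*d) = d*(d - 1)*(d + 4)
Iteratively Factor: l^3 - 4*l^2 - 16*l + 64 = (l - 4)*(l^2 - 16) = (l - 4)*(l + 4)*(l - 4)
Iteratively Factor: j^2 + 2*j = (j)*(j + 2)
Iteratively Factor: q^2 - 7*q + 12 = (q - 4)*(q - 3)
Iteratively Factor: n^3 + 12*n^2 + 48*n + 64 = (n + 4)*(n^2 + 8*n + 16) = (n + 4)^2*(n + 4)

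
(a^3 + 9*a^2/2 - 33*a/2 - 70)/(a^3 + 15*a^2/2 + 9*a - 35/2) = (a - 4)/(a - 1)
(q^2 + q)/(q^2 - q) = (q + 1)/(q - 1)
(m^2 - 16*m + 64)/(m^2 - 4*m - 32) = (m - 8)/(m + 4)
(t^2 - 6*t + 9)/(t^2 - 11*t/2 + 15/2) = 2*(t - 3)/(2*t - 5)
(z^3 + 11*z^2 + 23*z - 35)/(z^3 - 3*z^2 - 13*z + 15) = (z^2 + 12*z + 35)/(z^2 - 2*z - 15)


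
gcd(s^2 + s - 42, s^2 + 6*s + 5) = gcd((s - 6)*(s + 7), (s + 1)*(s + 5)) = 1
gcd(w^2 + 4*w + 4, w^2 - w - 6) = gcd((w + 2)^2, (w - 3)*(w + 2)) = w + 2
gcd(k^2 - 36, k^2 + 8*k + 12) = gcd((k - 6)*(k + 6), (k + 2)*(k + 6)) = k + 6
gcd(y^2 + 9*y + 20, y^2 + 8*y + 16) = y + 4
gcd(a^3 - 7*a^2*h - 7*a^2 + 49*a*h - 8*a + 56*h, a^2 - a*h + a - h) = a + 1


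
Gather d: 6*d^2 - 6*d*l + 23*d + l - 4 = 6*d^2 + d*(23 - 6*l) + l - 4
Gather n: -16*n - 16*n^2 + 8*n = -16*n^2 - 8*n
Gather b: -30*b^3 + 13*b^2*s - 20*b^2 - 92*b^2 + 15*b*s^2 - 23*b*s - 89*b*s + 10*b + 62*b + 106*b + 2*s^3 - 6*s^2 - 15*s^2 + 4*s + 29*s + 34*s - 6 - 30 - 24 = -30*b^3 + b^2*(13*s - 112) + b*(15*s^2 - 112*s + 178) + 2*s^3 - 21*s^2 + 67*s - 60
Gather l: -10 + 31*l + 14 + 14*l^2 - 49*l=14*l^2 - 18*l + 4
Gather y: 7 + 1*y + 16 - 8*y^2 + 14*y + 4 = -8*y^2 + 15*y + 27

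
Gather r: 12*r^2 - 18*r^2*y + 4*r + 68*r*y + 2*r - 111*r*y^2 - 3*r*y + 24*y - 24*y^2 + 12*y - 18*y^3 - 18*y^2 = r^2*(12 - 18*y) + r*(-111*y^2 + 65*y + 6) - 18*y^3 - 42*y^2 + 36*y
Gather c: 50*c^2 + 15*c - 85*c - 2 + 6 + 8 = 50*c^2 - 70*c + 12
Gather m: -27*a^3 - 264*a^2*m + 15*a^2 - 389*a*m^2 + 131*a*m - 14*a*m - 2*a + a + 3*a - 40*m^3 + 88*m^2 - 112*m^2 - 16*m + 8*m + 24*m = -27*a^3 + 15*a^2 + 2*a - 40*m^3 + m^2*(-389*a - 24) + m*(-264*a^2 + 117*a + 16)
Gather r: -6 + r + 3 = r - 3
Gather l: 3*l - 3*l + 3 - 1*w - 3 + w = 0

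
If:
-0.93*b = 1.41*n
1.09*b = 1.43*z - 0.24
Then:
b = 1.31192660550459*z - 0.220183486238532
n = 0.145227405816904 - 0.865313292992387*z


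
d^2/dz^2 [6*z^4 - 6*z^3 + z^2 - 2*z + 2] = 72*z^2 - 36*z + 2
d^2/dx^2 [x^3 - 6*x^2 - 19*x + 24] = 6*x - 12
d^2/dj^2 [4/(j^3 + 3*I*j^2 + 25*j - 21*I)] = 8*(-3*(j + I)*(j^3 + 3*I*j^2 + 25*j - 21*I) + (3*j^2 + 6*I*j + 25)^2)/(j^3 + 3*I*j^2 + 25*j - 21*I)^3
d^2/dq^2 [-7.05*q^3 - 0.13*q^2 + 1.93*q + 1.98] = -42.3*q - 0.26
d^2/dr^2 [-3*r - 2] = 0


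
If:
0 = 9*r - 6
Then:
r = 2/3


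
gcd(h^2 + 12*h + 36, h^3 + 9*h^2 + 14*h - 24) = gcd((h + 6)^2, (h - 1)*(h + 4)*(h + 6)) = h + 6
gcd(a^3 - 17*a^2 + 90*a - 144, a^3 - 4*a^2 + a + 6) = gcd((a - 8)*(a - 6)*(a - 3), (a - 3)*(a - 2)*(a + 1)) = a - 3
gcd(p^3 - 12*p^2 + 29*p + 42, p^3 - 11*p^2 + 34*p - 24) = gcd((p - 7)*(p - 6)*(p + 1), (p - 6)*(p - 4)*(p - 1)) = p - 6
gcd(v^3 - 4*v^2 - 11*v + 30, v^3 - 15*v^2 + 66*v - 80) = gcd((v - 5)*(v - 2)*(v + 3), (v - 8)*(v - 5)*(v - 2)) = v^2 - 7*v + 10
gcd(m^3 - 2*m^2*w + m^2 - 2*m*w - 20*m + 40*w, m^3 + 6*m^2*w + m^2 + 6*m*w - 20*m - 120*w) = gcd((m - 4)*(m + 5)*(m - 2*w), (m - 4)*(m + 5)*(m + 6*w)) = m^2 + m - 20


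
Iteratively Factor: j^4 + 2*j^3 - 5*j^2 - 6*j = (j - 2)*(j^3 + 4*j^2 + 3*j) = j*(j - 2)*(j^2 + 4*j + 3) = j*(j - 2)*(j + 3)*(j + 1)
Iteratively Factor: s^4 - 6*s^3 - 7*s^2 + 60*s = (s)*(s^3 - 6*s^2 - 7*s + 60) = s*(s + 3)*(s^2 - 9*s + 20) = s*(s - 5)*(s + 3)*(s - 4)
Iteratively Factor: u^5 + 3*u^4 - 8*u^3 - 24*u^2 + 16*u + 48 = (u + 2)*(u^4 + u^3 - 10*u^2 - 4*u + 24) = (u + 2)^2*(u^3 - u^2 - 8*u + 12) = (u + 2)^2*(u + 3)*(u^2 - 4*u + 4) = (u - 2)*(u + 2)^2*(u + 3)*(u - 2)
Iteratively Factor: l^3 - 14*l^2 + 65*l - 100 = (l - 5)*(l^2 - 9*l + 20) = (l - 5)^2*(l - 4)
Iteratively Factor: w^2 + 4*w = (w)*(w + 4)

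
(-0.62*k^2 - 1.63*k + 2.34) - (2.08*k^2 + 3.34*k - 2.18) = -2.7*k^2 - 4.97*k + 4.52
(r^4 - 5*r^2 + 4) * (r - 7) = r^5 - 7*r^4 - 5*r^3 + 35*r^2 + 4*r - 28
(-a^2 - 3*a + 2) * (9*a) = -9*a^3 - 27*a^2 + 18*a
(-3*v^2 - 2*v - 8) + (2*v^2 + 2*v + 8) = -v^2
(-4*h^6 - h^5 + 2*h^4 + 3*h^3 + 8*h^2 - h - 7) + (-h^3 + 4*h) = -4*h^6 - h^5 + 2*h^4 + 2*h^3 + 8*h^2 + 3*h - 7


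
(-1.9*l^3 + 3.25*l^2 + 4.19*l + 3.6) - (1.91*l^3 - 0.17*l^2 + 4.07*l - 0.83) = -3.81*l^3 + 3.42*l^2 + 0.12*l + 4.43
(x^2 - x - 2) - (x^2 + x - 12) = 10 - 2*x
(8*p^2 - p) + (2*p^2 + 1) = 10*p^2 - p + 1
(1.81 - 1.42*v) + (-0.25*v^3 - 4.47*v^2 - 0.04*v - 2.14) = -0.25*v^3 - 4.47*v^2 - 1.46*v - 0.33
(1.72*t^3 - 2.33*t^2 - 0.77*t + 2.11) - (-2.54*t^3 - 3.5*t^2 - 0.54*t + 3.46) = 4.26*t^3 + 1.17*t^2 - 0.23*t - 1.35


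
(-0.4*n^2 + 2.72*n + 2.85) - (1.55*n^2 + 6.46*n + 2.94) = -1.95*n^2 - 3.74*n - 0.0899999999999999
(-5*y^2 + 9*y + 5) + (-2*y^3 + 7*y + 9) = -2*y^3 - 5*y^2 + 16*y + 14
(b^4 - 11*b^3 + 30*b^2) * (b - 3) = b^5 - 14*b^4 + 63*b^3 - 90*b^2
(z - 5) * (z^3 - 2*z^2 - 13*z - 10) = z^4 - 7*z^3 - 3*z^2 + 55*z + 50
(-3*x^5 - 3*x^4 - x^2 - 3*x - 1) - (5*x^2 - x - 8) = -3*x^5 - 3*x^4 - 6*x^2 - 2*x + 7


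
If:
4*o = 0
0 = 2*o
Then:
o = 0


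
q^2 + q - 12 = (q - 3)*(q + 4)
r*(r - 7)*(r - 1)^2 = r^4 - 9*r^3 + 15*r^2 - 7*r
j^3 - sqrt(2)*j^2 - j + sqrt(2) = (j - 1)*(j + 1)*(j - sqrt(2))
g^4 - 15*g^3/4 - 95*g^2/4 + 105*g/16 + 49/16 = (g - 7)*(g - 1/2)*(g + 1/4)*(g + 7/2)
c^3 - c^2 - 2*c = c*(c - 2)*(c + 1)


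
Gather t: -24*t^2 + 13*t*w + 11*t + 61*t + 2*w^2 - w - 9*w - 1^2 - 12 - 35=-24*t^2 + t*(13*w + 72) + 2*w^2 - 10*w - 48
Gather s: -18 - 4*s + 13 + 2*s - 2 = -2*s - 7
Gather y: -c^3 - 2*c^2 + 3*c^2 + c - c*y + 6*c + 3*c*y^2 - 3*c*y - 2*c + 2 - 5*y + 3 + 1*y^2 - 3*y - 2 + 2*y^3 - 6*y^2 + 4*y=-c^3 + c^2 + 5*c + 2*y^3 + y^2*(3*c - 5) + y*(-4*c - 4) + 3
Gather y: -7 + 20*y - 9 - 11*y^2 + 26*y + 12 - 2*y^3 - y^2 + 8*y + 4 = -2*y^3 - 12*y^2 + 54*y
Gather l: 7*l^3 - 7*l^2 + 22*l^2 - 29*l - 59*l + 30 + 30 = 7*l^3 + 15*l^2 - 88*l + 60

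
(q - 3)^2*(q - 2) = q^3 - 8*q^2 + 21*q - 18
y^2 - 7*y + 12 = (y - 4)*(y - 3)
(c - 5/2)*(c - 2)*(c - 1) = c^3 - 11*c^2/2 + 19*c/2 - 5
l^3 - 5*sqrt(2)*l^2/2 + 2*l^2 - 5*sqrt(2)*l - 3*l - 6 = (l + 2)*(l - 3*sqrt(2))*(l + sqrt(2)/2)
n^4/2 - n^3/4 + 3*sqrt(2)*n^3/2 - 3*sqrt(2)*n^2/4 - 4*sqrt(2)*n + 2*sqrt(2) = (n/2 + sqrt(2))*(n - 1/2)*(n - sqrt(2))*(n + 2*sqrt(2))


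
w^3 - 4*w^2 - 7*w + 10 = (w - 5)*(w - 1)*(w + 2)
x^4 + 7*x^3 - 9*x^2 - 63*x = x*(x - 3)*(x + 3)*(x + 7)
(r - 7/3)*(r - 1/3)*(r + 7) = r^3 + 13*r^2/3 - 161*r/9 + 49/9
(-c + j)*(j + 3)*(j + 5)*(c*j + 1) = -c^2*j^3 - 8*c^2*j^2 - 15*c^2*j + c*j^4 + 8*c*j^3 + 14*c*j^2 - 8*c*j - 15*c + j^3 + 8*j^2 + 15*j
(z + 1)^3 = z^3 + 3*z^2 + 3*z + 1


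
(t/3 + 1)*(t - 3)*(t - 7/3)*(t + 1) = t^4/3 - 4*t^3/9 - 34*t^2/9 + 4*t + 7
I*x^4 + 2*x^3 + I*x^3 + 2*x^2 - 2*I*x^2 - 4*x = x*(x + 2)*(x - 2*I)*(I*x - I)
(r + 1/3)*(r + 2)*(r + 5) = r^3 + 22*r^2/3 + 37*r/3 + 10/3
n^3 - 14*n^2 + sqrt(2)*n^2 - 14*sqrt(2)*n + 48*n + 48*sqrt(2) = (n - 8)*(n - 6)*(n + sqrt(2))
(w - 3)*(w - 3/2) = w^2 - 9*w/2 + 9/2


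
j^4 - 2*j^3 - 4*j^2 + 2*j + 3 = (j - 3)*(j - 1)*(j + 1)^2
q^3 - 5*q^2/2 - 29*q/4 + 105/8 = (q - 7/2)*(q - 3/2)*(q + 5/2)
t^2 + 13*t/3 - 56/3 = (t - 8/3)*(t + 7)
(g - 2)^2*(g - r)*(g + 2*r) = g^4 + g^3*r - 4*g^3 - 2*g^2*r^2 - 4*g^2*r + 4*g^2 + 8*g*r^2 + 4*g*r - 8*r^2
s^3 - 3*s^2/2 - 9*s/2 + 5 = (s - 5/2)*(s - 1)*(s + 2)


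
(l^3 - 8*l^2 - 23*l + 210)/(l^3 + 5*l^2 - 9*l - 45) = (l^2 - 13*l + 42)/(l^2 - 9)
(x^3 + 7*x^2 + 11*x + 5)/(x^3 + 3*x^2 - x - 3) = (x^2 + 6*x + 5)/(x^2 + 2*x - 3)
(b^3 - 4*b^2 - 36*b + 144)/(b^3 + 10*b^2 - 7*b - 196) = (b^2 - 36)/(b^2 + 14*b + 49)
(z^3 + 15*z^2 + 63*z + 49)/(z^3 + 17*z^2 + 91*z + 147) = (z + 1)/(z + 3)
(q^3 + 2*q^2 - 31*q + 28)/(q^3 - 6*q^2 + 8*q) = (q^2 + 6*q - 7)/(q*(q - 2))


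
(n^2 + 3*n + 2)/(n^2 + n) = (n + 2)/n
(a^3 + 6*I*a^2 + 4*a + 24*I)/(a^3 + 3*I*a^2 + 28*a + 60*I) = (a - 2*I)/(a - 5*I)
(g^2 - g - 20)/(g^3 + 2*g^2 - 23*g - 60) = 1/(g + 3)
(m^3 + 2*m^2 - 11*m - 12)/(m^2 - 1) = (m^2 + m - 12)/(m - 1)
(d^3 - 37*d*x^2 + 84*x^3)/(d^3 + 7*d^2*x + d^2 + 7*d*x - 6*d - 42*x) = (d^2 - 7*d*x + 12*x^2)/(d^2 + d - 6)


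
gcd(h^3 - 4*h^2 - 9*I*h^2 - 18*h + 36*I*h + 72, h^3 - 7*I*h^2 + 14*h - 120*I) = h - 6*I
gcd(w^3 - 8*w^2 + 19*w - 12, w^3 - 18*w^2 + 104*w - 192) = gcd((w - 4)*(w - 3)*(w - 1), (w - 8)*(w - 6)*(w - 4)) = w - 4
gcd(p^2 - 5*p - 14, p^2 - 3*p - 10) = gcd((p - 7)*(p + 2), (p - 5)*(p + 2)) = p + 2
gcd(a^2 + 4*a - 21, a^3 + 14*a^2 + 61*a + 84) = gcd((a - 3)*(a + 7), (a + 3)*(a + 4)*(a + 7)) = a + 7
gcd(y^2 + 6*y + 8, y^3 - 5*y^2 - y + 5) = 1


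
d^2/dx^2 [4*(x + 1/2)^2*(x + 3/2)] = 24*x + 20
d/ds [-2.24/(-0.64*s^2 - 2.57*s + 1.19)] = (-2.8672*s - 5.7568)/(0.64*s^2 + 2.57*s - 1.19)^2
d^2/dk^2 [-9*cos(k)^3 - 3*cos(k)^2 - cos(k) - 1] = 31*cos(k)/4 + 6*cos(2*k) + 81*cos(3*k)/4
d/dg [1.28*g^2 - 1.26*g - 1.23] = 2.56*g - 1.26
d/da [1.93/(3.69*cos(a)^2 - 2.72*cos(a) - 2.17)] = (14.2434*cos(a) - 5.2496)*sin(a)/(-3.69*cos(a)^2 + 2.72*cos(a) + 2.17)^2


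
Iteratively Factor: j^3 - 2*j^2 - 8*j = (j)*(j^2 - 2*j - 8) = j*(j + 2)*(j - 4)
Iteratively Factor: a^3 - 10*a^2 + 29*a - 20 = (a - 5)*(a^2 - 5*a + 4) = (a - 5)*(a - 4)*(a - 1)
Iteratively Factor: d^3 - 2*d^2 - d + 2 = (d - 1)*(d^2 - d - 2) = (d - 1)*(d + 1)*(d - 2)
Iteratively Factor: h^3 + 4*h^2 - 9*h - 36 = (h + 4)*(h^2 - 9) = (h + 3)*(h + 4)*(h - 3)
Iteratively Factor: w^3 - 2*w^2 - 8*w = (w + 2)*(w^2 - 4*w) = w*(w + 2)*(w - 4)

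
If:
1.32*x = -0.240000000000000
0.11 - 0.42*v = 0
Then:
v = 0.26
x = -0.18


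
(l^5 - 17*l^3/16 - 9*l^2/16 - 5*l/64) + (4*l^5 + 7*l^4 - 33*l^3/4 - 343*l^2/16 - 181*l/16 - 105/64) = 5*l^5 + 7*l^4 - 149*l^3/16 - 22*l^2 - 729*l/64 - 105/64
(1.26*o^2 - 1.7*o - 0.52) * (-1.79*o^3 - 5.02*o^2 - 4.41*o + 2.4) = -2.2554*o^5 - 3.2822*o^4 + 3.9082*o^3 + 13.1314*o^2 - 1.7868*o - 1.248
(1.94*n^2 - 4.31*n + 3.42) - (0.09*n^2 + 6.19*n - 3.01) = 1.85*n^2 - 10.5*n + 6.43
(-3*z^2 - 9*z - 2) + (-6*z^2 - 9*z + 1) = -9*z^2 - 18*z - 1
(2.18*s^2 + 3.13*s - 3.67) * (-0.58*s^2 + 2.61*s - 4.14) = -1.2644*s^4 + 3.8744*s^3 + 1.2727*s^2 - 22.5369*s + 15.1938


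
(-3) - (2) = -5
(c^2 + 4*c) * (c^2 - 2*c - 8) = c^4 + 2*c^3 - 16*c^2 - 32*c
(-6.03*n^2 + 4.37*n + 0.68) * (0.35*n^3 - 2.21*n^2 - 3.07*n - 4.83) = -2.1105*n^5 + 14.8558*n^4 + 9.0924*n^3 + 14.2062*n^2 - 23.1947*n - 3.2844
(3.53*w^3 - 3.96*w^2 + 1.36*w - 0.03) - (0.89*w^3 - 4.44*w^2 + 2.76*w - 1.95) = 2.64*w^3 + 0.48*w^2 - 1.4*w + 1.92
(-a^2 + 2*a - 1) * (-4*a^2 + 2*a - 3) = 4*a^4 - 10*a^3 + 11*a^2 - 8*a + 3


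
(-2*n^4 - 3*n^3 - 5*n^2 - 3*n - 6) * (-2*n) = 4*n^5 + 6*n^4 + 10*n^3 + 6*n^2 + 12*n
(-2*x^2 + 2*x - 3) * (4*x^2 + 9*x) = -8*x^4 - 10*x^3 + 6*x^2 - 27*x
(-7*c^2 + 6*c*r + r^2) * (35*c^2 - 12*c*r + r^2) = -245*c^4 + 294*c^3*r - 44*c^2*r^2 - 6*c*r^3 + r^4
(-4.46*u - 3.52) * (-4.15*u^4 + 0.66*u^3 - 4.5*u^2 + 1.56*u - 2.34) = 18.509*u^5 + 11.6644*u^4 + 17.7468*u^3 + 8.8824*u^2 + 4.9452*u + 8.2368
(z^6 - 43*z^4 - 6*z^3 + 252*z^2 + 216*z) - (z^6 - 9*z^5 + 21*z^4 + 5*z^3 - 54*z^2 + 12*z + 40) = 9*z^5 - 64*z^4 - 11*z^3 + 306*z^2 + 204*z - 40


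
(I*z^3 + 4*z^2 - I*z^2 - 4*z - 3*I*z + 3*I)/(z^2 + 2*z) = (I*z^3 + z^2*(4 - I) - z*(4 + 3*I) + 3*I)/(z*(z + 2))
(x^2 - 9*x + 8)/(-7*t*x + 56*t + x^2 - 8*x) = (x - 1)/(-7*t + x)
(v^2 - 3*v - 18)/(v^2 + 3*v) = (v - 6)/v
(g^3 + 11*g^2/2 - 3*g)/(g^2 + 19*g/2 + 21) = g*(2*g - 1)/(2*g + 7)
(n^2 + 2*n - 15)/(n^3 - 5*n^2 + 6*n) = (n + 5)/(n*(n - 2))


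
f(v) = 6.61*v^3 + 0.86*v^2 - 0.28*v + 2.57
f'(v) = 19.83*v^2 + 1.72*v - 0.28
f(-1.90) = -39.13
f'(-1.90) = 68.04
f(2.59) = 122.46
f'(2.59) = 137.20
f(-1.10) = -4.88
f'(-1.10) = 21.82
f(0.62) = 4.30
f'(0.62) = 8.41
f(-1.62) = -22.82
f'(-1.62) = 48.98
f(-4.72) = -672.02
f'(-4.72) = 433.38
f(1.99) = 57.51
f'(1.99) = 81.67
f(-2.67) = -116.37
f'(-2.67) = 136.49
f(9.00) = 4888.40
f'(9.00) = 1621.43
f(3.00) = 187.94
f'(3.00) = 183.35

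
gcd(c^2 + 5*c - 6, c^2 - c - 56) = 1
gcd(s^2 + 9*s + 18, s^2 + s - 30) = s + 6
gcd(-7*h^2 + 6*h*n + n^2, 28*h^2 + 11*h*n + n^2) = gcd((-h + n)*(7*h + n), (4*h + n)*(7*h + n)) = 7*h + n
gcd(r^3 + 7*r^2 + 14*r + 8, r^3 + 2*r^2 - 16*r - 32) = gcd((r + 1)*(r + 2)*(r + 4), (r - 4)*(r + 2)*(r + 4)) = r^2 + 6*r + 8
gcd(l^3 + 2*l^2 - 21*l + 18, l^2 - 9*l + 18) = l - 3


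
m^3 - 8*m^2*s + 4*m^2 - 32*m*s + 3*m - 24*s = (m + 1)*(m + 3)*(m - 8*s)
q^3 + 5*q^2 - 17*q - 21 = (q - 3)*(q + 1)*(q + 7)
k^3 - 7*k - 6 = (k - 3)*(k + 1)*(k + 2)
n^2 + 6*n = n*(n + 6)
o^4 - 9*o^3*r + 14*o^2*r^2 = o^2*(o - 7*r)*(o - 2*r)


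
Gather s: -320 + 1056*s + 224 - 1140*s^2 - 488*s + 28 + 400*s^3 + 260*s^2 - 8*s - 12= 400*s^3 - 880*s^2 + 560*s - 80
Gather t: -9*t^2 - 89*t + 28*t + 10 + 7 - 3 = -9*t^2 - 61*t + 14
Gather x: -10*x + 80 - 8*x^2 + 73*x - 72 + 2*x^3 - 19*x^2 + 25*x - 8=2*x^3 - 27*x^2 + 88*x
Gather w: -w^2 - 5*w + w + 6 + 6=-w^2 - 4*w + 12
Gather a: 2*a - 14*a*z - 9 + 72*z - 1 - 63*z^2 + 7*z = a*(2 - 14*z) - 63*z^2 + 79*z - 10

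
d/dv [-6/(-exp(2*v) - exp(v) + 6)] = (-12*exp(v) - 6)*exp(v)/(exp(2*v) + exp(v) - 6)^2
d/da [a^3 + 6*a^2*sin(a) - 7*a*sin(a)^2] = 6*a^2*cos(a) + 3*a^2 + 12*a*sin(a) - 7*a*sin(2*a) - 7*sin(a)^2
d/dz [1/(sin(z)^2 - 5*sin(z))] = (5 - 2*sin(z))*cos(z)/((sin(z) - 5)^2*sin(z)^2)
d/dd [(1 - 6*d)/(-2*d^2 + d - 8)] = (12*d^2 - 6*d - (4*d - 1)*(6*d - 1) + 48)/(2*d^2 - d + 8)^2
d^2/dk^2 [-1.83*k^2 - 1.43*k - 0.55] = -3.66000000000000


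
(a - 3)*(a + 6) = a^2 + 3*a - 18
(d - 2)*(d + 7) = d^2 + 5*d - 14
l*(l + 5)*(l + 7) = l^3 + 12*l^2 + 35*l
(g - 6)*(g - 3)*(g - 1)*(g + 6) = g^4 - 4*g^3 - 33*g^2 + 144*g - 108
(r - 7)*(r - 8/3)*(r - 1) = r^3 - 32*r^2/3 + 85*r/3 - 56/3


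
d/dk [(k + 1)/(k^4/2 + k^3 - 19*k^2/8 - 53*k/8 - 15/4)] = 8*(-12*k^2 - 8*k + 23)/(16*k^6 + 32*k^5 - 168*k^4 - 424*k^3 + 289*k^2 + 1380*k + 900)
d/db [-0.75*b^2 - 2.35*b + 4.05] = -1.5*b - 2.35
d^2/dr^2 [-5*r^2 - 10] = -10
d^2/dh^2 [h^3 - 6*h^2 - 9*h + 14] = 6*h - 12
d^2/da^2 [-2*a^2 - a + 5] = -4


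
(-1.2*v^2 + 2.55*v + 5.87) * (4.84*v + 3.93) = -5.808*v^3 + 7.626*v^2 + 38.4323*v + 23.0691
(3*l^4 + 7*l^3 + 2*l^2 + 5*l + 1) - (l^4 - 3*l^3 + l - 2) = 2*l^4 + 10*l^3 + 2*l^2 + 4*l + 3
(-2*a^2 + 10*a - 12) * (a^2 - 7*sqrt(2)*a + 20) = -2*a^4 + 10*a^3 + 14*sqrt(2)*a^3 - 70*sqrt(2)*a^2 - 52*a^2 + 84*sqrt(2)*a + 200*a - 240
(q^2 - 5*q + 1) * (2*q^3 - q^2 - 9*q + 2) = 2*q^5 - 11*q^4 - 2*q^3 + 46*q^2 - 19*q + 2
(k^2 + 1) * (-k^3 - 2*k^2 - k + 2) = -k^5 - 2*k^4 - 2*k^3 - k + 2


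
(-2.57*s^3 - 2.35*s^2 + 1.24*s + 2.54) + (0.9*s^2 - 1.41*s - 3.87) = -2.57*s^3 - 1.45*s^2 - 0.17*s - 1.33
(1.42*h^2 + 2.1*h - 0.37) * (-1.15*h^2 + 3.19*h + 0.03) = -1.633*h^4 + 2.1148*h^3 + 7.1671*h^2 - 1.1173*h - 0.0111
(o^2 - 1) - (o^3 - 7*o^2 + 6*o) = -o^3 + 8*o^2 - 6*o - 1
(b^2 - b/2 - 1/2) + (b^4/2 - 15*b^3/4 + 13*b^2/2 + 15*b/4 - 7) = b^4/2 - 15*b^3/4 + 15*b^2/2 + 13*b/4 - 15/2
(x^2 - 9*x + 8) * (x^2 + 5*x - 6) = x^4 - 4*x^3 - 43*x^2 + 94*x - 48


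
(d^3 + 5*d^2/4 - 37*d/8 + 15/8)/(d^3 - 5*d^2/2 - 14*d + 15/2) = (d - 5/4)/(d - 5)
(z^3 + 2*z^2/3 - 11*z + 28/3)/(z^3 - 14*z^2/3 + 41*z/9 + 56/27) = 9*(z^2 + 3*z - 4)/(9*z^2 - 21*z - 8)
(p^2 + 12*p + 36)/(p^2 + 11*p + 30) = (p + 6)/(p + 5)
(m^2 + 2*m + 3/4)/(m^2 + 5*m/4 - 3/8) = 2*(2*m + 1)/(4*m - 1)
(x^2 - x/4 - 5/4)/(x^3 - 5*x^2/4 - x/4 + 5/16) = 4*(x + 1)/(4*x^2 - 1)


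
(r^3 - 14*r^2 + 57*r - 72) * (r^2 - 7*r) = r^5 - 21*r^4 + 155*r^3 - 471*r^2 + 504*r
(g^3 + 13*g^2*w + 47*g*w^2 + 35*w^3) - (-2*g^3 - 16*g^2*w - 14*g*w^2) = 3*g^3 + 29*g^2*w + 61*g*w^2 + 35*w^3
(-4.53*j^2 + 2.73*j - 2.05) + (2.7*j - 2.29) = -4.53*j^2 + 5.43*j - 4.34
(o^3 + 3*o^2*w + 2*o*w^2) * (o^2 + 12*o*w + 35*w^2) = o^5 + 15*o^4*w + 73*o^3*w^2 + 129*o^2*w^3 + 70*o*w^4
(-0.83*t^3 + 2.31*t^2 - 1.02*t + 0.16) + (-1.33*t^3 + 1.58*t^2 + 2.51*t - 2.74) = -2.16*t^3 + 3.89*t^2 + 1.49*t - 2.58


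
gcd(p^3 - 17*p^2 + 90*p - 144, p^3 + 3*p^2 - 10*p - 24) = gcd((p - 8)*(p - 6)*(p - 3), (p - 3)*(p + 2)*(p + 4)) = p - 3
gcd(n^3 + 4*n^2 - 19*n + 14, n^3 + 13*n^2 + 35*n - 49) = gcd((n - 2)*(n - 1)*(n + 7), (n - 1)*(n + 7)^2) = n^2 + 6*n - 7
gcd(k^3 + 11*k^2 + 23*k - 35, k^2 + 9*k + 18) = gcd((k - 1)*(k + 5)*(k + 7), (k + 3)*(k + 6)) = 1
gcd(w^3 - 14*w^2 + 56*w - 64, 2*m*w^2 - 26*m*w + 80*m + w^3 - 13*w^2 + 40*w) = w - 8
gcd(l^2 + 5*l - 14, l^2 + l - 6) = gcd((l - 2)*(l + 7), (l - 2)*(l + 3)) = l - 2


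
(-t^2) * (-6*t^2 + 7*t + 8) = 6*t^4 - 7*t^3 - 8*t^2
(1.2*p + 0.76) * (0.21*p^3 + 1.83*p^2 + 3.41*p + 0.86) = 0.252*p^4 + 2.3556*p^3 + 5.4828*p^2 + 3.6236*p + 0.6536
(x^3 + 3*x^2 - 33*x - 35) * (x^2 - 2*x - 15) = x^5 + x^4 - 54*x^3 - 14*x^2 + 565*x + 525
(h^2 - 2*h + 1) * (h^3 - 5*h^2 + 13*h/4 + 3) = h^5 - 7*h^4 + 57*h^3/4 - 17*h^2/2 - 11*h/4 + 3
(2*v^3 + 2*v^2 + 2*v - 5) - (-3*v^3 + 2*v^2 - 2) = 5*v^3 + 2*v - 3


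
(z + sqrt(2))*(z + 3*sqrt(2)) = z^2 + 4*sqrt(2)*z + 6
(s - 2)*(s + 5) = s^2 + 3*s - 10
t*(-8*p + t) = -8*p*t + t^2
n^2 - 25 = (n - 5)*(n + 5)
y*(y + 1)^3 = y^4 + 3*y^3 + 3*y^2 + y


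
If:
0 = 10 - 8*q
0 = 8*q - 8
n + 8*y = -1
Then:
No Solution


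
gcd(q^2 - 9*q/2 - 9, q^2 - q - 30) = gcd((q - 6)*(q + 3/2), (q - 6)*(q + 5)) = q - 6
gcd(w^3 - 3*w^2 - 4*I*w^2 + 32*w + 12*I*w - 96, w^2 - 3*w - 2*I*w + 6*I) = w - 3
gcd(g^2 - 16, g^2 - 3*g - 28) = g + 4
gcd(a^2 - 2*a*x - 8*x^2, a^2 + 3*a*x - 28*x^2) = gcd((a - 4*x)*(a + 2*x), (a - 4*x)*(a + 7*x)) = -a + 4*x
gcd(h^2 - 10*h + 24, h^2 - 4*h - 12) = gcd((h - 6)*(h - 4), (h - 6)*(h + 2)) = h - 6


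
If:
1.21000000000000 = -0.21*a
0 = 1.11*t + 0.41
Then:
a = -5.76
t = -0.37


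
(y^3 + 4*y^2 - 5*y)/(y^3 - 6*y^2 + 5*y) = (y + 5)/(y - 5)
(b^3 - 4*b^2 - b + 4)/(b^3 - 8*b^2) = (b^3 - 4*b^2 - b + 4)/(b^2*(b - 8))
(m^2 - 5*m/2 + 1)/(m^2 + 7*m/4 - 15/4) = 2*(2*m^2 - 5*m + 2)/(4*m^2 + 7*m - 15)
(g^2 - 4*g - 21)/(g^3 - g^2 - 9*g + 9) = (g - 7)/(g^2 - 4*g + 3)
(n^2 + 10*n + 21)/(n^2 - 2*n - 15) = (n + 7)/(n - 5)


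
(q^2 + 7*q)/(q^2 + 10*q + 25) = q*(q + 7)/(q^2 + 10*q + 25)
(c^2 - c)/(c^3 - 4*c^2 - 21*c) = (1 - c)/(-c^2 + 4*c + 21)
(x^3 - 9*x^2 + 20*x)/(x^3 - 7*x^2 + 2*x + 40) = x/(x + 2)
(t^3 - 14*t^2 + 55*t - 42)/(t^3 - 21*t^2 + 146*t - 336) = (t - 1)/(t - 8)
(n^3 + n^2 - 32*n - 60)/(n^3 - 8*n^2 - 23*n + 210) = (n + 2)/(n - 7)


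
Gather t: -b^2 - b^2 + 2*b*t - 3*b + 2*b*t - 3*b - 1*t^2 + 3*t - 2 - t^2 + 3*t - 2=-2*b^2 - 6*b - 2*t^2 + t*(4*b + 6) - 4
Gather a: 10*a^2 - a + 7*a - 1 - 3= 10*a^2 + 6*a - 4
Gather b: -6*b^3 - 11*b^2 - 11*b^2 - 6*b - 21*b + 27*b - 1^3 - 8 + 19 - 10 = -6*b^3 - 22*b^2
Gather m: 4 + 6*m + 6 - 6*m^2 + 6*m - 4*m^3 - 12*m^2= -4*m^3 - 18*m^2 + 12*m + 10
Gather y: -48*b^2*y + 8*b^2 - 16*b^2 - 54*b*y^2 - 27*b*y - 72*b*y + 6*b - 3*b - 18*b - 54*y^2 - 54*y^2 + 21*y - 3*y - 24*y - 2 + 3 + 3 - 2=-8*b^2 - 15*b + y^2*(-54*b - 108) + y*(-48*b^2 - 99*b - 6) + 2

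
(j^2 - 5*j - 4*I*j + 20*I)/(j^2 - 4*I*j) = (j - 5)/j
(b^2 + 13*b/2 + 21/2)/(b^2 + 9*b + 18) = (b + 7/2)/(b + 6)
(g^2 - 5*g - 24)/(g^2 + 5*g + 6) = (g - 8)/(g + 2)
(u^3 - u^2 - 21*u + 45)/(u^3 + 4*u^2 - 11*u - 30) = (u - 3)/(u + 2)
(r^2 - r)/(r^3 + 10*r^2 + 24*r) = (r - 1)/(r^2 + 10*r + 24)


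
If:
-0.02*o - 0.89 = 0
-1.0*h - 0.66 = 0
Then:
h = -0.66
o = -44.50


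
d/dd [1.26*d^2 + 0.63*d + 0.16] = 2.52*d + 0.63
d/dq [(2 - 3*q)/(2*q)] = -1/q^2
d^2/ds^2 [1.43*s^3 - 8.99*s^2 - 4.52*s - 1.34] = 8.58*s - 17.98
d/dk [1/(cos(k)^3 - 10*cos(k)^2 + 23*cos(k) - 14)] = (3*cos(k)^2 - 20*cos(k) + 23)*sin(k)/(cos(k)^3 - 10*cos(k)^2 + 23*cos(k) - 14)^2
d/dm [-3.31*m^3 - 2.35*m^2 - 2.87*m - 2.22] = -9.93*m^2 - 4.7*m - 2.87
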